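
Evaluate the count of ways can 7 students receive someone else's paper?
Using D(n) = (n-1)[D(n-1) + D(n-2)]:
D(7) = (7-1) × [D(6) + D(5)]
      = 6 × [265 + 44]
      = 6 × 309
      = 1,854
Final answer: 1,854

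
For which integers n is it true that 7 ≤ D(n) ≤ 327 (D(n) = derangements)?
4, 5, 6

Solution: Using D(n) = (n−1)[D(n−1) + D(n−2)] with D(1)=0, D(2)=1: D(3)=2; D(4)=9; D(5)=44; D(6)=265; D(7)=1,854. So valid n = 4, 5, 6.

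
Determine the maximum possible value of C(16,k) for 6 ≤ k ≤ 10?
12,870
C(16,k) is maximised at the centre of the row: C(16,8) = 12,870.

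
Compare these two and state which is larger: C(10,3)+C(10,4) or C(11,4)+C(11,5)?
First=330, Second=792.
Final answer: C(11,4)+C(11,5)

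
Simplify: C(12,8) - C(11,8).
C(12,8) - C(11,8) = C(11,7) = 330.

Answer: 330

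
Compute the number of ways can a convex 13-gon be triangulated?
Using the Catalan number formula: C_n = C(2n, n) / (n+1)
C_11 = C(22, 11) / (11+1)
     = 705432 / 12
     = 58,786
Final answer: 58,786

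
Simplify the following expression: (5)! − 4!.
96
(5)! − 4! = (5)·4! − 4! = (5−1)·4! = 4·4! = 96.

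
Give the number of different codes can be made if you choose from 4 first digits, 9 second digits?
36

Explanation: By the multiplication principle: 4 × 9 = 36.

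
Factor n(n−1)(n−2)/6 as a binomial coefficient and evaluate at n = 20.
C(n,3); C(20,3) = 1,140

Explanation: n(n−1)(n−2)/6 = n!/(3!(n−3)!) = C(n,3). At n = 20: C(20,3) = 1,140.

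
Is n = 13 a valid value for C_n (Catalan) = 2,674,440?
No

C_13 = C(26,13)/(13+1) = 10,400,600/14 = 742,900, which does not equal 2,674,440.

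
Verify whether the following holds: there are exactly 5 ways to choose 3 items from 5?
C(5,3) = 10 ≠ 5.

Answer: False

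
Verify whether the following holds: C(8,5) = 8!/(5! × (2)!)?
False

Reasoning: The correct denominator is 5!×3!, giving C(8,5) = 56; the stated RHS is 8!/(5!×2!) = 168 ≠ 56, so the statement does not hold.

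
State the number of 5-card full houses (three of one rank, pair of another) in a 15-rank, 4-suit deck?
5,040

Working:
Triple rank: 15. Triple suits: C(4,3)=4. Pair rank: 14. Pair suits: C(4,2)=6. Total: 5,040.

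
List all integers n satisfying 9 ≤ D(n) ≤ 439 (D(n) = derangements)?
Using D(n) = (n−1)[D(n−1) + D(n−2)] with D(1)=0, D(2)=1: D(3)=2; D(4)=9; D(5)=44; D(6)=265; D(7)=1,854. So valid n = 4, 5, 6.

Answer: 4, 5, 6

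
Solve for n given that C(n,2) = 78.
13
C(n,2) = n(n−1)/2! is increasing in n, and n(n−1) = 2!·78 = 156 ≈ (n−0.5)^2 gives n ≈ 13.0. Check: C(11,2) = 55, C(12,2) = 66, C(13,2) = 78 ✓. So n = 13.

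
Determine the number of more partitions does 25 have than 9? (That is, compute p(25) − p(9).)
1,928

Solution: Pentagonal recurrence p(n) = p(n−1) + p(n−2) − p(n−5) − p(n−7) + …: p(25) = p(24) + p(23) − p(20) − p(18) + p(13) + p(10) − p(3) = 1,575 + 1,255 − 627 − 385 + 101 + 42 − 3 = 1,958.
p(9) = p(8) + p(7) − p(4) − p(2) = 22 + 15 − 5 − 2 = 30.
Difference = 1,958 − 30 = 1,928.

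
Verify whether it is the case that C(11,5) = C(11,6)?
True

Reasoning: Symmetry C(n,k) = C(n,n-k): C(11,5) = 462 and C(11,6) = 462. Both sides agree, so the statement holds.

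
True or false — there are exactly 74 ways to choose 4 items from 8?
C(8,4) = 70 ≠ 74.

Answer: False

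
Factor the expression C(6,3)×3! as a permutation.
P(6,3)

Solution: C(6,3)×3! = [6!/(3!(3)!)]×3! = 6!/(3)! = P(6,3) = 120.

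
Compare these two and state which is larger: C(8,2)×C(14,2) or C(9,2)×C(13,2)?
C(9,2)×C(13,2)

Solution: C(8,2)×C(14,2)=2,548, C(9,2)×C(13,2)=2,808.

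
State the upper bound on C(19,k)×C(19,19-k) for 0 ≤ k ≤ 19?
C(19,k)·C(19,19-k) = C(19,k)², maximised at the centre k = 9: C(19,9)² = 8,533,694,884.

Answer: 8,533,694,884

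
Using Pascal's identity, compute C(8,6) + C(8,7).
C(8,6) + C(8,7) = C(9,7) = 36.
Final answer: 36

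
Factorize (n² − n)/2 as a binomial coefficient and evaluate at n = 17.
C(n,2); C(17,2) = 136

Explanation: (n² − n)/2 = n(n−1)/2 = C(n,2). At n = 17: C(17,2) = 136.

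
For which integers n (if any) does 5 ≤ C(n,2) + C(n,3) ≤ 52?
4, 5, 6
C(3,2)+C(3,3)=4; C(4,2)+C(4,3)=10; C(5,2)+C(5,3)=20; C(6,2)+C(6,3)=35; C(7,2)+C(7,3)=56. So valid n = 4, 5, 6.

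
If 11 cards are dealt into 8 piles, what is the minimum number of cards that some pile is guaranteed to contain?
2

Reasoning: Pigeonhole: ⌈11/8⌉ = 2.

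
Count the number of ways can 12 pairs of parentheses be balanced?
208,012

Solution: Using the Catalan number formula: C_n = C(2n, n) / (n+1)
C_12 = C(24, 12) / (12+1)
     = 2704156 / 13
     = 208,012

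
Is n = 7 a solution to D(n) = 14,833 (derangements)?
No

Working:
D(7) = (7-1)·[D(6) + D(5)] = 6·[265 + 44] = 1,854, which does not equal 14,833.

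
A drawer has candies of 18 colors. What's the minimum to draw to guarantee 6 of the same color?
91

Working:
Worst case: 5 of each = 90. One more: 91.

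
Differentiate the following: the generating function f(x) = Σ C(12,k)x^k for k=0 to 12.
Σ k·C(12,k)x^(k-1) for k=1 to 12
Term-by-term differentiation gives Σ k·C(12,k)x^{k-1} for k=1 to 12.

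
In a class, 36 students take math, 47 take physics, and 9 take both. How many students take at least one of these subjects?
|A∪B| = |A|+|B|-|A∩B| = 36+47-9 = 74.
Final answer: 74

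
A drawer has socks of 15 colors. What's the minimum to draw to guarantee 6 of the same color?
76

Solution: Worst case: 5 of each = 75. One more: 76.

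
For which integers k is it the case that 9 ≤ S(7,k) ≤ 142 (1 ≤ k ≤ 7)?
2, 5, 6

Reasoning: S(7,1)=1; S(7,2)=63; S(7,3)=301; S(7,4)=350; S(7,5)=140; S(7,6)=21; S(7,7)=1. So valid k = 2, 5, 6.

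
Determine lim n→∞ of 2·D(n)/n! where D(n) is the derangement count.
2/e

Solution: D(n)/n! → 1/e, so 2·D(n)/n! → 2/e.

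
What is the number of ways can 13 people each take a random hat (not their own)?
2,290,792,932

Working:
Using D(n) = (n-1)[D(n-1) + D(n-2)]:
D(13) = (13-1) × [D(12) + D(11)]
      = 12 × [176214841 + 14684570]
      = 12 × 190899411
      = 2,290,792,932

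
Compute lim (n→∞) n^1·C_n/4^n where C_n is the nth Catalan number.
0
C_n ~ 4^n/(n^(3/2)√π), so n^1·C_n/4^n ~ n^(1 − 3/2)/√π → 0.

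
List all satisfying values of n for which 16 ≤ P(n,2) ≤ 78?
P(4,2)=12; P(5,2)=20; P(6,2)=30; P(7,2)=42; P(8,2)=56; P(9,2)=72; P(10,2)=90. So valid n = 5, 6, 7, 8, 9.
Final answer: 5, 6, 7, 8, 9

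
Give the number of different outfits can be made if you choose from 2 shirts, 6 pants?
12

Reasoning: By the multiplication principle: 2 × 6 = 12.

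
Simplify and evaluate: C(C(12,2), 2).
2,145

Explanation: C(12,2) = 66, then C(66, 2) = 2,145.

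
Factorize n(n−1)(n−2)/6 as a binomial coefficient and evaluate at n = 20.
C(n,3); C(20,3) = 1,140

Working:
n(n−1)(n−2)/6 = n!/(3!(n−3)!) = C(n,3). At n = 20: C(20,3) = 1,140.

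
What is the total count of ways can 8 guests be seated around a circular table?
5,040

Reasoning: Circular arrangements: (8-1)! = 5,040.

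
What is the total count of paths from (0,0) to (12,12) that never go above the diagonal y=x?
208,012
Counted by the Catalan number C_12: C_12 = C(24,12)/(12+1) = 2,704,156/13 = 208,012.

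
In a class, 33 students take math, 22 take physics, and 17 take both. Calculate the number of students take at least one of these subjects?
38

Working:
|A∪B| = |A|+|B|-|A∩B| = 33+22-17 = 38.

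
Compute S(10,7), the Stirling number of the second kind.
Using the Stirling recurrence: S(n,k) = k·S(n-1,k) + S(n-1,k-1)
S(10,7) = 7·S(9,7) + S(9,6)
         = 7·462 + 2646
         = 3234 + 2646
         = 5,880
Final answer: 5,880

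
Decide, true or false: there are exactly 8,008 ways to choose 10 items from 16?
True

Explanation: C(16,10) = 8,008.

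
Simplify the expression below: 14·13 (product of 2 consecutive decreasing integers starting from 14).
182

This is P(14,2) = 14!/(12)! = 182.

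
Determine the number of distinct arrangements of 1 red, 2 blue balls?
Multinomial: 3!/(1! × 2!) = 3.

Answer: 3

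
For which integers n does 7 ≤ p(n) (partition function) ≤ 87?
5, 6, 7, 8, 9, 10, 11, 12

Solution: Tabulating p(n) via p(n) = p(n−1) + p(n−2) − p(n−5) − p(n−7) + …: p(4)=5; p(5)=7; p(6)=11; p(7)=15; p(8)=22; p(9)=30; p(10)=42; p(11)=56; p(12)=77; p(13)=101. So valid n = 5, 6, 7, 8, 9, 10, 11, 12.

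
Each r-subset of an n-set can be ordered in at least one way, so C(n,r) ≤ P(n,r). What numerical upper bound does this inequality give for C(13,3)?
1,716

Explanation: P(13,3) = 13·12·11 = 1,716, so C(13,3) ≤ 1,716. (The bound is loose by a factor of 3! = 6: C(13,3) = 1,716/6 = 286.)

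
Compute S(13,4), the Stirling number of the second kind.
Using the Stirling recurrence: S(n,k) = k·S(n-1,k) + S(n-1,k-1)
S(13,4) = 4·S(12,4) + S(12,3)
         = 4·611501 + 86526
         = 2446004 + 86526
         = 2,532,530
Final answer: 2,532,530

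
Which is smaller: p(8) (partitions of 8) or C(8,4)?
p(8)

Pentagonal recurrence p(n) = p(n−1) + p(n−2) − p(n−5) − p(n−7) + …: p(8) = p(7) + p(6) − p(3) − p(1) = 15 + 11 − 3 − 1 = 22; C(8,4) = 70.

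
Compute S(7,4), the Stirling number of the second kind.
350

Working:
Using the Stirling recurrence: S(n,k) = k·S(n-1,k) + S(n-1,k-1)
S(7,4) = 4·S(6,4) + S(6,3)
         = 4·65 + 90
         = 260 + 90
         = 350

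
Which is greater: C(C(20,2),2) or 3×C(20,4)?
C(C(20,2),2)

Solution: C(C(20,2),2)=17,955, 3×C(20,4)=14,535.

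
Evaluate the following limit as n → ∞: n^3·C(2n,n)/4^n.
∞

Solution: C(2n,n) ~ 4^n/√(πn), so n^3·C(2n,n)/4^n ~ n^(3 − 1/2)/√π → ∞.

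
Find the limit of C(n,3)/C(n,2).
C(n,3)/C(n,2) = (n-2)/3 → ∞ as n → ∞.

Answer: ∞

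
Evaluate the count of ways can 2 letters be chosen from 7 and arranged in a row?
42

Reasoning: P(7,2) = 7!/(7-2)! = 42.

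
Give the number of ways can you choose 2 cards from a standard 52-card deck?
1,326
C(52,2) = 1,326.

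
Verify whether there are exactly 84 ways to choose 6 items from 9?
True

C(9,6) = 84.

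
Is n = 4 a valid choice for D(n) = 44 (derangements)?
No
D(4) = (4-1)·[D(3) + D(2)] = 3·[2 + 1] = 9, which does not equal 44.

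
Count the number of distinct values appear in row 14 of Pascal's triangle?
Row 14 has entries C(14,0)..C(14,14); by symmetry C(14,k)=C(14,14-k), giving 8 distinct values.
Final answer: 8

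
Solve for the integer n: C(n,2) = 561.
C(n,2) = n(n−1)/2! is increasing in n, and n(n−1) = 2!·561 = 1,122 ≈ (n−0.5)^2 gives n ≈ 34.0. Check: C(32,2) = 496, C(33,2) = 528, C(34,2) = 561 ✓. So n = 34.

Answer: 34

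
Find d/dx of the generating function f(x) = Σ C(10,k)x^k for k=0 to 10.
Σ k·C(10,k)x^(k-1) for k=1 to 10

Term-by-term differentiation gives Σ k·C(10,k)x^{k-1} for k=1 to 10.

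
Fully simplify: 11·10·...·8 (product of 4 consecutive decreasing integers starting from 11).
7,920

This is P(11,4) = 11!/(7)! = 7,920.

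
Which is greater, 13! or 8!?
13!
13!=6,227,020,800, 8!=40,320. 13! > 8!.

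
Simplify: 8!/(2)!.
20,160

Reasoning: This equals 8×7×...×3 = 20,160.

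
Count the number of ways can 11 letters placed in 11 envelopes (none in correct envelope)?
Using D(n) = (n-1)[D(n-1) + D(n-2)]:
D(11) = (11-1) × [D(10) + D(9)]
      = 10 × [1334961 + 133496]
      = 10 × 1468457
      = 14,684,570

Answer: 14,684,570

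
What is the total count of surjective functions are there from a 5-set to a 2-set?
30
Onto functions = 2! × S(5,2)
First compute S(5,2) via recurrence:
Using the Stirling recurrence: S(n,k) = k·S(n-1,k) + S(n-1,k-1)
S(5,2) = 2·S(4,2) + S(4,1)
         = 2·7 + 1
         = 14 + 1
         = 15
Then: 2 × 15 = 30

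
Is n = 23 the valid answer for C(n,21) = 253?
Yes

Explanation: C(23,21) = 23·22·21·20·19·18·17·16·15·14·13·12·11·10·9·8·7·6·5·4·3/21! = 12,926,008,369,442,488,320,000/51,090,942,171,709,440,000 = 253, which equals 253.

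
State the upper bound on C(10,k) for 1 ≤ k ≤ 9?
C(10,k) is maximised at the centre of the row: C(10,5) = 252.

Answer: 252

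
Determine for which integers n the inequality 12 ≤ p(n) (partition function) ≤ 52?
7, 8, 9, 10

Tabulating p(n) via p(n) = p(n−1) + p(n−2) − p(n−5) − p(n−7) + …: p(6)=11; p(7)=15; p(8)=22; p(9)=30; p(10)=42; p(11)=56. So valid n = 7, 8, 9, 10.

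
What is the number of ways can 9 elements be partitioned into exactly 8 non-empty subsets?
This equals S(9,8), the Stirling number of the 2nd kind.
Using the Stirling recurrence: S(n,k) = k·S(n-1,k) + S(n-1,k-1)
S(9,8) = 8·S(8,8) + S(8,7)
         = 8·1 + 28
         = 8 + 28
         = 36
Final answer: 36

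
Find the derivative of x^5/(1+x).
(5x^4(1+x) - x^5)/(1+x)²

Explanation: Quotient rule: [5x^{4}(1+x) - x^5]/(1+x)².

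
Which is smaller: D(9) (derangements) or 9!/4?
D(9) = (9-1)·[D(8) + D(7)] = 8·[14,833 + 1,854] = 133,496; 9!/4 = 362,880/4 = 90,720.
Final answer: 9!/4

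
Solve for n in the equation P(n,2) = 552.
24

Working:
P(n,2) = n(n−1) is increasing in n; n(n−1) ≈ (n−0.5)^2 = 552 gives n ≈ 24.0. Check: P(22,2) = 462, P(23,2) = 506, P(24,2) = 552 ✓. So n = 24.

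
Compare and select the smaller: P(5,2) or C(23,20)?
P(5,2)

Explanation: P(5,2)=20, C(23,20)=1,771.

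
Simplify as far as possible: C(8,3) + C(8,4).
By Pascal's identity: C(9,4) = 126.
Final answer: 126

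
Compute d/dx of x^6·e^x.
(6x^5 + x^6)e^x

Product rule: d/dx[x^6]·e^x + x^6·d/dx[e^x] = 6x^{5}e^x + x^6e^x.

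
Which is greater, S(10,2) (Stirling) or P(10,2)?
S(10,2) = 2·S(9,2) + S(9,1) = 2·255 + 1 = 511; P(10,2) = 90.
Final answer: S(10,2)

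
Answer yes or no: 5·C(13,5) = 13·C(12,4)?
Yes

Working:
Absorption identity k·C(n,k) = n·C(n-1,k-1). LHS = 5·1287 = 6,435; RHS = 13·495 = 6,435.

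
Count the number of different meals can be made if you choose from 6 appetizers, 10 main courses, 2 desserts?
120
By the multiplication principle: 6 × 10 × 2 = 120.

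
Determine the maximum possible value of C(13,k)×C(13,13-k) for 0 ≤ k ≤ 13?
C(13,k)·C(13,13-k) = C(13,k)², maximised at the centre k = 6: C(13,6)² = 2,944,656.

Answer: 2,944,656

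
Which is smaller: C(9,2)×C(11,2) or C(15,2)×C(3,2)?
C(15,2)×C(3,2)

Explanation: C(9,2)×C(11,2)=1,980, C(15,2)×C(3,2)=315.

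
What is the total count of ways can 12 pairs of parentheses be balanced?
208,012

Solution: Using the Catalan number formula: C_n = C(2n, n) / (n+1)
C_12 = C(24, 12) / (12+1)
     = 2704156 / 13
     = 208,012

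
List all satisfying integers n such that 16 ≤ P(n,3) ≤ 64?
P(3,3)=6; P(4,3)=24; P(5,3)=60; P(6,3)=120. So valid n = 4, 5.
Final answer: 4, 5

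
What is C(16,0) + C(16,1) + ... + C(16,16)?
65,536
Sum of binomial coefficients = 2^16 = 65,536.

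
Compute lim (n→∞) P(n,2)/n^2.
1

P(n,2) = n(n-1) ≈ n^2 for large n. Limit = 1.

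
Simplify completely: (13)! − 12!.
5,748,019,200

Solution: (13)! − 12! = (13)·12! − 12! = (13−1)·12! = 12·12! = 5,748,019,200.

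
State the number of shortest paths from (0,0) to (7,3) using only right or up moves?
120
Choose 7 rights from 10 moves: C(10,7) = 120.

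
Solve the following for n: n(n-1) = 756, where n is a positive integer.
n² − n − 756 = 0, so n = (1 ± √(1 + 4·756))/2 = (1 ± √3,025)/2 = (1 ± 55)/2, i.e. n = 28 or n = -27. Taking the positive root, n = 28 (check: 28×27 = 756).
Final answer: 28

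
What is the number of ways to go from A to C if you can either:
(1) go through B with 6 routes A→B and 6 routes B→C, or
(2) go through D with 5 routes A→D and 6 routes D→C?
66
Route via B: 6×6=36. Route via D: 5×6=30. Total: 66.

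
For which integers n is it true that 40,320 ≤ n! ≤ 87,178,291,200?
8, 9, 10, 11, 12, 13, 14

Reasoning: n! is strictly increasing; 8! = 40,320 and 14! = 87,178,291,200, so valid n = 8, 9, 10, 11, 12, 13, 14.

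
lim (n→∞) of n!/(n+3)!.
0

Solution: n!/(n+3)! = 1/[(n+1)(n+2)(n+3)] → 0 as n → ∞.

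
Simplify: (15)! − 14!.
1,220,496,076,800

Working:
(15)! − 14! = (15)·14! − 14! = (15−1)·14! = 14·14! = 1,220,496,076,800.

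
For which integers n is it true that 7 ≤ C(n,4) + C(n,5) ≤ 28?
6

Explanation: C(5,4)+C(5,5)=6; C(6,4)+C(6,5)=21; C(7,4)+C(7,5)=56. So valid n = 6.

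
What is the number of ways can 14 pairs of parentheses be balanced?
Using the Catalan number formula: C_n = C(2n, n) / (n+1)
C_14 = C(28, 14) / (14+1)
     = 40116600 / 15
     = 2,674,440
Final answer: 2,674,440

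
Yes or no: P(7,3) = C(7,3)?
P(7,3) = 210 but C(7,3) = 35; they differ by a factor of 3! = 6, so the statement does not hold.

Answer: No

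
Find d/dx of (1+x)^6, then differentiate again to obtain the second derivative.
First derivative: 6(1+x)^{5}. Second derivative: 6·5·(1+x)^{4} = 30(1+x)^{4}.

Answer: 30(1+x)^4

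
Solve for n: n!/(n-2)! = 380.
20

Reasoning: n!/(n-2)! = n×(n-1), a product of 2 consecutive integers ≈ (n−0.5)^2. 380^(1/2) + 0.5 ≈ 20.0; check n = 20: 20×19 = 380 ✓. So n = 20.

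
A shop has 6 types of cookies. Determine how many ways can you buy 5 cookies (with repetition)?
252

Explanation: Stars and bars: C(5+6-1, 5) = C(10, 5) = 252.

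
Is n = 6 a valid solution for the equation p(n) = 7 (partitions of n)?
No

Reasoning: Pentagonal recurrence p(n) = p(n−1) + p(n−2) − p(n−5) − p(n−7) + …: p(6) = p(5) + p(4) − p(1) = 7 + 5 − 1 = 11, which does not equal 7.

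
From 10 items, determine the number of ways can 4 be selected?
210

Reasoning: C(10,4) = 10! / (4! × (10-4)!)
         = 10! / (4! × 6!)
         = 210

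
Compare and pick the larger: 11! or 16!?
16!

Explanation: 11!=39,916,800, 16!=20,922,789,888,000. 16! > 11!.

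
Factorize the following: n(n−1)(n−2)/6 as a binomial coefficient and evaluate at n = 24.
C(n,3); C(24,3) = 2,024

n(n−1)(n−2)/6 = n!/(3!(n−3)!) = C(n,3). At n = 24: C(24,3) = 2,024.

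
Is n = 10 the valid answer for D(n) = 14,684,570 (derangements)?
No

Solution: D(10) = (10-1)·[D(9) + D(8)] = 9·[133,496 + 14,833] = 1,334,961, which does not equal 14,684,570.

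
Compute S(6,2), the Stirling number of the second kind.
31

Reasoning: Using the Stirling recurrence: S(n,k) = k·S(n-1,k) + S(n-1,k-1)
S(6,2) = 2·S(5,2) + S(5,1)
         = 2·15 + 1
         = 30 + 1
         = 31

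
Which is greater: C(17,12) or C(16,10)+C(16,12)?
C(16,10)+C(16,12)

Working:
C(17,12)=6,188; C(16,10)+C(16,12)=8,008+1,820=9,828.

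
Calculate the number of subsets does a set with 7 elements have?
Each element can be included or excluded: 2^7 = 128.

Answer: 128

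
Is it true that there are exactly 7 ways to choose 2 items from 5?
False

Explanation: C(5,2) = 10 ≠ 7.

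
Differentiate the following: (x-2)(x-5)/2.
(2x - 7)/2

Explanation: d/dx[(x-2)(x-5)] = (x-5) + (x-2) = 2x - 7. Dividing by 2 gives (2x - 7)/2.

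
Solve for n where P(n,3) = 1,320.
P(n,3) = n(n−1)(n−2) is increasing in n; n(n−1)(n−2) ≈ (n−1)^3 = 1,320 gives n ≈ 12.0. Check: P(10,3) = 720, P(11,3) = 990, P(12,3) = 1,320 ✓. So n = 12.
Final answer: 12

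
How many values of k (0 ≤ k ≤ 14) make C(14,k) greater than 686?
Row 14 is unimodal and symmetric about k=14/2. C(14,3)=364 ≤ 686; C(14,4)=1,001 > 686; by symmetry C(14,k) > 686 for k = 4..10. That's 10 - 4 + 1 = 7 values.
Final answer: 7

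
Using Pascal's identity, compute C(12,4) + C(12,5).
1,287

C(12,4) + C(12,5) = C(13,5) = 1,287.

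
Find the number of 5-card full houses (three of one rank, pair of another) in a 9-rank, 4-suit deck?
1,728

Triple rank: 9. Triple suits: C(4,3)=4. Pair rank: 8. Pair suits: C(4,2)=6. Total: 1,728.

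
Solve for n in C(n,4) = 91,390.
40

Reasoning: C(n,4) = n(n−1)(n−2)(n−3)/4! is increasing in n, and n(n−1)(n−2)(n−3) = 4!·91,390 = 2,193,360 ≈ (n−1.5)^4 gives n ≈ 40.0. Check: C(38,4) = 73,815, C(39,4) = 82,251, C(40,4) = 91,390 ✓. So n = 40.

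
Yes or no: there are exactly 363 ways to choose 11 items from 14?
No

Explanation: C(14,11) = 364 ≠ 363.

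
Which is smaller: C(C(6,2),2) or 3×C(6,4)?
C(C(6,2),2)=105, 3×C(6,4)=45.

Answer: 3×C(6,4)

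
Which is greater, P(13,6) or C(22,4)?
P(13,6)=1,235,520, C(22,4)=7,315.

Answer: P(13,6)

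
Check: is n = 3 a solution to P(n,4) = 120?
No

Reasoning: P(3,4) = 0 since 4 > 3, which does not equal 120.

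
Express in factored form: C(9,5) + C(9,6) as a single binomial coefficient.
By Pascal's identity: C(9,5) + C(9,6) = C(10,6) = 210.

Answer: C(10,6)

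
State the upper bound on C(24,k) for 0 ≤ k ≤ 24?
2,704,156

Solution: Maximum at k = 12: C(24,12) = 2,704,156.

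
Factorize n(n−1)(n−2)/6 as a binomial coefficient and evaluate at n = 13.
C(n,3); C(13,3) = 286

Working:
n(n−1)(n−2)/6 = n!/(3!(n−3)!) = C(n,3). At n = 13: C(13,3) = 286.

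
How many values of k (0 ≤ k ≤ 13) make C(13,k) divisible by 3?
6

Checking C(13,k) mod 3 for k = 0..13: divisible at k = 2, 5, 6, 7, 8, 11. That's 6 values.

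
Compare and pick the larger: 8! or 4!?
8!
8!=40,320, 4!=24. 8! > 4!.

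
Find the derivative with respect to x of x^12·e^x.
(12x^11 + x^12)e^x
Product rule: d/dx[x^12]·e^x + x^12·d/dx[e^x] = 12x^{11}e^x + x^12e^x.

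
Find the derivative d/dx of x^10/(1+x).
(10x^9(1+x) - x^10)/(1+x)²

Explanation: Quotient rule: [10x^{9}(1+x) - x^10]/(1+x)².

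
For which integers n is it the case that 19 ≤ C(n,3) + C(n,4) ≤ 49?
6

Working:
C(5,3)+C(5,4)=15; C(6,3)+C(6,4)=35; C(7,3)+C(7,4)=70. So valid n = 6.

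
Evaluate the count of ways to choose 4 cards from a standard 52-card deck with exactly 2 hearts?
13 hearts and 39 non-hearts: C(13,2) × C(39,2) = 78 × 741 = 57,798.

Answer: 57,798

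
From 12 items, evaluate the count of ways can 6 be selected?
C(12,6) = 12! / (6! × (12-6)!)
         = 12! / (6! × 6!)
         = 924
Final answer: 924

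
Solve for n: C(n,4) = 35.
7
C(n,4) = n(n−1)(n−2)(n−3)/4! is increasing in n, and n(n−1)(n−2)(n−3) = 4!·35 = 840 ≈ (n−1.5)^4 gives n ≈ 6.9. Check: C(5,4) = 5, C(6,4) = 15, C(7,4) = 35 ✓. So n = 7.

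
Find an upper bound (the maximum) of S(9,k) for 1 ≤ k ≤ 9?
7,770

Working:
Row S(9,k) for k = 1..9 (via S(n,k) = k·S(n−1,k) + S(n−1,k−1)): 1, 255, 3,025, 7,770, 6,951, 2,646, 462, 36, 1. The row is unimodal; maximum at k = 4: 7,770.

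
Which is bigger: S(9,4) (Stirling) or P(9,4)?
S(9,4) = 4·S(8,4) + S(8,3) = 4·1,701 + 966 = 7,770; P(9,4) = 3,024.

Answer: S(9,4)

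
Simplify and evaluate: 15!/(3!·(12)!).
455

This is C(15,3) = 455.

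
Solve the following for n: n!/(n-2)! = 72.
n!/(n-2)! = n×(n-1), a product of 2 consecutive integers ≈ (n−0.5)^2. 72^(1/2) + 0.5 ≈ 9.0; check n = 9: 9×8 = 72 ✓. So n = 9.

Answer: 9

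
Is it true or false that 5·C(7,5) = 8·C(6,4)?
Absorption identity k·C(n,k) = n·C(n-1,k-1). LHS = 5·21 = 105; RHS = 8·15 = 120.

Answer: False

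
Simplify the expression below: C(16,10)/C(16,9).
7/10

C(n,k+1)/C(n,k) = (n−k)/(k+1). Here (16−9)/(9+1) = 7/10 = 7/10.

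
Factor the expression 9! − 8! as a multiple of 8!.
8 × 8! = 322,560

9! − 8! = 9·8! − 8! = (9 − 1)·8! = 8 × 8! = 322,560.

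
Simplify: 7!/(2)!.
This equals 7×6×...×3 = 2,520.

Answer: 2,520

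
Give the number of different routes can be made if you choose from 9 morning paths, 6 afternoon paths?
54

Solution: By the multiplication principle: 9 × 6 = 54.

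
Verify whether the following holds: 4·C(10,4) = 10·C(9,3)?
True

Working:
Absorption identity k·C(n,k) = n·C(n-1,k-1). LHS = 4·210 = 840; RHS = 10·84 = 840.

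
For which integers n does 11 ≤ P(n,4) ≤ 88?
P(3,4)=0; P(4,4)=24; P(5,4)=120. So valid n = 4.

Answer: 4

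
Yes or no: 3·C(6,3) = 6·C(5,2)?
Yes

Absorption identity k·C(n,k) = n·C(n-1,k-1). LHS = 3·20 = 60; RHS = 6·10 = 60.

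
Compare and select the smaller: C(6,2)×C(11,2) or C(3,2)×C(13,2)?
C(3,2)×C(13,2)
C(6,2)×C(11,2)=825, C(3,2)×C(13,2)=234.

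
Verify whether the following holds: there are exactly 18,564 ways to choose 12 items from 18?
C(18,12) = 18,564.
Final answer: True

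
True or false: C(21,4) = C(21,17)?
True

Solution: C(21,4) = C(21,21-4) by the symmetry property; both equal 5,985.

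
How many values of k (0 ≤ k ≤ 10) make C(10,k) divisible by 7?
3
Checking C(10,k) mod 7 for k = 0..10: divisible at k = 4, 5, 6. That's 3 values.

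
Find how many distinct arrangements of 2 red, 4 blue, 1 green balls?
Multinomial: 7!/(2! × 4! × 1!) = 105.
Final answer: 105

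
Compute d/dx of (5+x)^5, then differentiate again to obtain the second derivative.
20(5+x)^3

Working:
First derivative: 5(5+x)^{4}. Second derivative: 5·4·(5+x)^{3} = 20(5+x)^{3}.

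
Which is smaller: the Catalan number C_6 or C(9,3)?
C_6 = C(12,6)/(6+1) = 924/7 = 132; C(9,3) = 84.

Answer: C(9,3)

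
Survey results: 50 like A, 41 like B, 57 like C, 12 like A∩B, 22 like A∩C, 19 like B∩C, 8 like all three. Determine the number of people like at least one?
103

Reasoning: |A∪B∪C| = 50+41+57-12-22-19+8 = 103.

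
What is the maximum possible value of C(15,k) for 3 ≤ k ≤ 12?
C(15,k) is maximised at the centre of the row: C(15,7) = 6,435.
Final answer: 6,435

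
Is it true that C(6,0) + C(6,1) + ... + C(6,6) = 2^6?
True

Binomial theorem with x = y = 1: Σ C(6,i) = (1+1)^6 = 2^6 = 64. The statement holds.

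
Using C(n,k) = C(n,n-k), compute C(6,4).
15

Solution: C(6,4) = C(6,2) = 15.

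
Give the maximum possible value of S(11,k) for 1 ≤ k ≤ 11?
Row S(11,k) for k = 1..11 (via S(n,k) = k·S(n−1,k) + S(n−1,k−1)): 1, 1,023, 28,501, 145,750, 246,730, 179,487, 63,987, 11,880, 1,155, 55, 1. The row is unimodal; maximum at k = 5: 246,730.
Final answer: 246,730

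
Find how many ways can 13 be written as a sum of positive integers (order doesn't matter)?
101

Working:
Pentagonal recurrence p(n) = p(n−1) + p(n−2) − p(n−5) − p(n−7) + …: p(13) = p(12) + p(11) − p(8) − p(6) + p(1) = 77 + 56 − 22 − 11 + 1 = 101.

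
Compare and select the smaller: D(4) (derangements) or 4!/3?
4!/3

Reasoning: D(4) = (4-1)·[D(3) + D(2)] = 3·[2 + 1] = 9; 4!/3 = 24/3 = 8.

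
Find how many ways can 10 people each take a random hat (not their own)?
Using D(n) = (n-1)[D(n-1) + D(n-2)]:
D(10) = (10-1) × [D(9) + D(8)]
      = 9 × [133496 + 14833]
      = 9 × 148329
      = 1,334,961

Answer: 1,334,961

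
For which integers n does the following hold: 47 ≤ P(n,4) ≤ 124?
5

P(4,4)=24; P(5,4)=120; P(6,4)=360. So valid n = 5.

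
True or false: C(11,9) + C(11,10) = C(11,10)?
False

Pascal's identity gives C(12,10) = 66, whereas C(11,10) = 11.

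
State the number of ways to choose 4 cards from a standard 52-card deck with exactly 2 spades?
57,798

Reasoning: 13 spades and 39 non-spades: C(13,2) × C(39,2) = 78 × 741 = 57,798.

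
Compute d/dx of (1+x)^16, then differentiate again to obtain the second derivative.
240(1+x)^14

Explanation: First derivative: 16(1+x)^{15}. Second derivative: 16·15·(1+x)^{14} = 240(1+x)^{14}.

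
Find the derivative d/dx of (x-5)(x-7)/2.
(2x - 12)/2
d/dx[(x-5)(x-7)] = (x-7) + (x-5) = 2x - 12. Dividing by 2 gives (2x - 12)/2.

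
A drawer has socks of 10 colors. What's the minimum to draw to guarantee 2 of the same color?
Worst case: 1 of each = 10. One more: 11.

Answer: 11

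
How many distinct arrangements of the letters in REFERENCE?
7,560

Solution: Word has 9 letters (R=2, E=4, F=1, N=1, C=1). Arrangements: 9!/Π(k!) = 7,560.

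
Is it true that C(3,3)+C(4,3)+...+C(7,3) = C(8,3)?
False

Hockey stick identity gives Σ = C(8,4) = 70; RHS C(8,3) = 56.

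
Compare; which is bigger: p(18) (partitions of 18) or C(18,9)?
C(18,9)
Pentagonal recurrence p(n) = p(n−1) + p(n−2) − p(n−5) − p(n−7) + …: p(18) = p(17) + p(16) − p(13) − p(11) + p(6) + p(3) = 297 + 231 − 101 − 56 + 11 + 3 = 385; C(18,9) = 48,620.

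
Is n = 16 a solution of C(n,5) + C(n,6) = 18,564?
No

Explanation: C(16,5) + C(16,6) = 4,368 + 8,008 = 12,376, which does not equal 18,564.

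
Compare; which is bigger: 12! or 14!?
14!

Explanation: 12!=479,001,600, 14!=87,178,291,200. 14! > 12!.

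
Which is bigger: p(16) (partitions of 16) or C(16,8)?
C(16,8)

Pentagonal recurrence p(n) = p(n−1) + p(n−2) − p(n−5) − p(n−7) + …: p(16) = p(15) + p(14) − p(11) − p(9) + p(4) + p(1) = 176 + 135 − 56 − 30 + 5 + 1 = 231; C(16,8) = 12,870.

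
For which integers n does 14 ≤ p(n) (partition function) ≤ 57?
Tabulating p(n) via p(n) = p(n−1) + p(n−2) − p(n−5) − p(n−7) + …: p(6)=11; p(7)=15; p(8)=22; p(9)=30; p(10)=42; p(11)=56; p(12)=77. So valid n = 7, 8, 9, 10, 11.

Answer: 7, 8, 9, 10, 11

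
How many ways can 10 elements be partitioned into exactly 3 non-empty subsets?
This equals S(10,3), the Stirling number of the 2nd kind.
Using the Stirling recurrence: S(n,k) = k·S(n-1,k) + S(n-1,k-1)
S(10,3) = 3·S(9,3) + S(9,2)
         = 3·3025 + 255
         = 9075 + 255
         = 9,330

Answer: 9,330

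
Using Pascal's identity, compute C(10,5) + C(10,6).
462

Working:
C(10,5) + C(10,6) = C(11,6) = 462.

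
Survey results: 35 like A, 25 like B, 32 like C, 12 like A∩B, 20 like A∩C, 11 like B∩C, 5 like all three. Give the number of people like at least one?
54
|A∪B∪C| = 35+25+32-12-20-11+5 = 54.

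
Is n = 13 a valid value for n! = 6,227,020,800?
Yes
13! = 13·12! = 13·479,001,600 = 6,227,020,800, which equals 6,227,020,800.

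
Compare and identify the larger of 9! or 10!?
10!

9!=362,880, 10!=3,628,800. 10! > 9!.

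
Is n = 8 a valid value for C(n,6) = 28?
Yes

Explanation: C(8,6) = 8·7·6·5·4·3/6! = 20,160/720 = 28, which equals 28.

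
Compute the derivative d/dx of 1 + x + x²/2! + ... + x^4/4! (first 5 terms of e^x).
1 + x + x²/2! + ... + x^3/3!

Differentiating term by term gives the first 4 terms of e^x.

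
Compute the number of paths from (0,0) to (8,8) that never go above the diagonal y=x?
1,430

Solution: Counted by the Catalan number C_8: C_8 = C(16,8)/(8+1) = 12,870/9 = 1,430.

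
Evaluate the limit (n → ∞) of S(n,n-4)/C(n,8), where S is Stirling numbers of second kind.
105

Reasoning: The leading term of S(n,n-4) as a polynomial in n is (7)!!·C(n,8), so the ratio → (7)!! = 105.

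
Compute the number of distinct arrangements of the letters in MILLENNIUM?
226,800

Explanation: Word has 10 letters (M=2, I=2, L=2, E=1, N=2, U=1). Arrangements: 10!/Π(k!) = 226,800.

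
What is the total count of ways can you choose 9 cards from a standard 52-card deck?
C(52,9) = 3,679,075,400.

Answer: 3,679,075,400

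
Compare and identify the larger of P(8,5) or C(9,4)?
P(8,5)

Reasoning: P(8,5)=6,720, C(9,4)=126.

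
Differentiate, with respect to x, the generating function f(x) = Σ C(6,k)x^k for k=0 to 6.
Σ k·C(6,k)x^(k-1) for k=1 to 6

Solution: Term-by-term differentiation gives Σ k·C(6,k)x^{k-1} for k=1 to 6.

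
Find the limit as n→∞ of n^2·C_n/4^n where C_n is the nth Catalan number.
∞

Working:
C_n ~ 4^n/(n^(3/2)√π), so n^2·C_n/4^n ~ n^(2 − 3/2)/√π → ∞.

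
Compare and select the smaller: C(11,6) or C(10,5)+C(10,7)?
C(10,5)+C(10,7)

C(11,6)=462; C(10,5)+C(10,7)=252+120=372.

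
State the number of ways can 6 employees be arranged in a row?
Arrangements of 6 distinct objects: 6! = 720.
Final answer: 720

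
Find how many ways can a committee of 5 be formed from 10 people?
252

Working:
C(10,5) = 10! / (5! × (10-5)!)
         = 10! / (5! × 5!)
         = 252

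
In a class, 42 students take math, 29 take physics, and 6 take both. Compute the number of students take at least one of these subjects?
65

Reasoning: |A∪B| = |A|+|B|-|A∩B| = 42+29-6 = 65.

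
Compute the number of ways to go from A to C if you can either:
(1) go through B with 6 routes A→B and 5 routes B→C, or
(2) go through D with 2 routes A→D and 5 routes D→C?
Route via B: 6×5=30. Route via D: 2×5=10. Total: 40.

Answer: 40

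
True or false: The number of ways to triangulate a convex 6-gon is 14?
True

Triangulations of a convex 6-gon are counted by the Catalan number C_4: C_4 = C(8,4)/(4+1) = 70/5 = 14.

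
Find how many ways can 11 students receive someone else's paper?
14,684,570

Reasoning: Using D(n) = (n-1)[D(n-1) + D(n-2)]:
D(11) = (11-1) × [D(10) + D(9)]
      = 10 × [1334961 + 133496]
      = 10 × 1468457
      = 14,684,570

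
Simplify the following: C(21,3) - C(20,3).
C(21,3) - C(20,3) = C(20,2) = 190.
Final answer: 190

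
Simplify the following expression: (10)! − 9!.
3,265,920
(10)! − 9! = (10)·9! − 9! = (10−1)·9! = 9·9! = 3,265,920.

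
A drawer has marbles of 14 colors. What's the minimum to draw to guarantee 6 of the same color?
71

Explanation: Worst case: 5 of each = 70. One more: 71.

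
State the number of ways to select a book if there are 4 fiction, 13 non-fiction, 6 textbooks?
23
By the addition principle: 4 + 13 + 6 = 23.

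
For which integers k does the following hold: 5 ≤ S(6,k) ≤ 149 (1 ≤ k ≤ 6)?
2, 3, 4, 5

Explanation: S(6,1)=1; S(6,2)=31; S(6,3)=90; S(6,4)=65; S(6,5)=15; S(6,6)=1. So valid k = 2, 3, 4, 5.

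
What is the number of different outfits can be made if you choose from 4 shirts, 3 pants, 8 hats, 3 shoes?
288

Solution: By the multiplication principle: 4 × 3 × 8 × 3 = 288.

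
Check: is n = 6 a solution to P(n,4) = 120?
No

Explanation: P(6,4) = 6·5·4·3 = 360, which does not equal 120.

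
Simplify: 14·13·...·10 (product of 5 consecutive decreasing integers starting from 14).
This is P(14,5) = 14!/(9)! = 240,240.
Final answer: 240,240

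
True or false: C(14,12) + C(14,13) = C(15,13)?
True

Working:
Pascal's identity C(n,k) + C(n,k+1) = C(n+1,k+1): 91 + 14 = 105 = C(15,13).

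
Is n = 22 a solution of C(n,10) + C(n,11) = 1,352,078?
Yes
C(22,10) + C(22,11) = 646,646 + 705,432 = 1,352,078, which equals 1,352,078.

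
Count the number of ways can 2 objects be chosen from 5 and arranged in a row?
20

P(5,2) = 5!/(5-2)! = 20.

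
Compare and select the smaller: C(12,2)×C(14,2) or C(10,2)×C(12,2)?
C(12,2)×C(14,2)=6,006, C(10,2)×C(12,2)=2,970.

Answer: C(10,2)×C(12,2)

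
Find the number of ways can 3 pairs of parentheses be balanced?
5

Using the Catalan number formula: C_n = C(2n, n) / (n+1)
C_3 = C(6, 3) / (3+1)
     = 20 / 4
     = 5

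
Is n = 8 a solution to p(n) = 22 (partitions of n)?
Yes

Pentagonal recurrence p(n) = p(n−1) + p(n−2) − p(n−5) − p(n−7) + …: p(8) = p(7) + p(6) − p(3) − p(1) = 15 + 11 − 3 − 1 = 22, which equals 22.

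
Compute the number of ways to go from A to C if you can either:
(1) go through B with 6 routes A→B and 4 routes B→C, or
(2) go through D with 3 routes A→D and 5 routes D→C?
39

Reasoning: Route via B: 6×4=24. Route via D: 3×5=15. Total: 39.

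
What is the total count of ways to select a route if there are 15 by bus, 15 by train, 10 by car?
40

By the addition principle: 15 + 15 + 10 = 40.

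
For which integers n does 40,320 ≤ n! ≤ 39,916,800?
n! is strictly increasing; 8! = 40,320 and 11! = 39,916,800, so valid n = 8, 9, 10, 11.

Answer: 8, 9, 10, 11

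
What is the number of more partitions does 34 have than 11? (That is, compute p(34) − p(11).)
12,254

Explanation: Pentagonal recurrence p(n) = p(n−1) + p(n−2) − p(n−5) − p(n−7) + …: p(34) = p(33) + p(32) − p(29) − p(27) + p(22) + p(19) − p(12) − p(8) = 10,143 + 8,349 − 4,565 − 3,010 + 1,002 + 490 − 77 − 22 = 12,310.
p(11) = p(10) + p(9) − p(6) − p(4) = 42 + 30 − 11 − 5 = 56.
Difference = 12,310 − 56 = 12,254.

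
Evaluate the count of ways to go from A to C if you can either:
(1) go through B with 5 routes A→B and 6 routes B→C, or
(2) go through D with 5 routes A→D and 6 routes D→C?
60
Route via B: 5×6=30. Route via D: 5×6=30. Total: 60.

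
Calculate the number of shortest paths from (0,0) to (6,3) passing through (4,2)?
45

Explanation: To (4,2): C(6,4)=15. From there: C(3,2)=3. Total: 45.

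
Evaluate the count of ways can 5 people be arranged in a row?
120

Explanation: Arrangements of 5 distinct objects: 5! = 120.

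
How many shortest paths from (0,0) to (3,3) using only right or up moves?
20

Explanation: Choose 3 rights from 6 moves: C(6,3) = 20.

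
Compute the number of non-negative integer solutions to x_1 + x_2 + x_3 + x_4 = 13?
560

C(13+4-1, 4-1) = 560.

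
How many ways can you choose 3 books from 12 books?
220

C(12,3) = 12! / (3! × (12-3)!)
         = 12! / (3! × 9!)
         = 220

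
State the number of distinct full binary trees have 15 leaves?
2,674,440

Explanation: Using the Catalan number formula: C_n = C(2n, n) / (n+1)
C_14 = C(28, 14) / (14+1)
     = 40116600 / 15
     = 2,674,440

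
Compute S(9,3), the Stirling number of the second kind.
3,025

Reasoning: Using the Stirling recurrence: S(n,k) = k·S(n-1,k) + S(n-1,k-1)
S(9,3) = 3·S(8,3) + S(8,2)
         = 3·966 + 127
         = 2898 + 127
         = 3,025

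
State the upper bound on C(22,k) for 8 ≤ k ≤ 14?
705,432

Working:
C(22,k) is maximised at the centre of the row: C(22,11) = 705,432.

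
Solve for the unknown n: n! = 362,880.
9

Working:
n! is strictly increasing. 7! = 5,040, 8! = 40,320, 9! = 362,880 ✓. So n = 9.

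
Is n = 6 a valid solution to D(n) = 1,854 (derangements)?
No
D(6) = (6-1)·[D(5) + D(4)] = 5·[44 + 9] = 265, which does not equal 1,854.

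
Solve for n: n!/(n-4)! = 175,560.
22

Solution: n!/(n-4)! = n×(n-1)×(n-2)×(n-3), a product of 4 consecutive integers ≈ (n−1.5)^4. 175,560^(1/4) + 1.5 ≈ 22.0; check n = 22: 22×21×20×19 = 175,560 ✓. So n = 22.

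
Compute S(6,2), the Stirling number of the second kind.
31

Working:
Using the Stirling recurrence: S(n,k) = k·S(n-1,k) + S(n-1,k-1)
S(6,2) = 2·S(5,2) + S(5,1)
         = 2·15 + 1
         = 30 + 1
         = 31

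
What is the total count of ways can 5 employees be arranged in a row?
120

Arrangements of 5 distinct objects: 5! = 120.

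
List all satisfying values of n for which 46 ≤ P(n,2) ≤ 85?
8, 9

Explanation: P(7,2)=42; P(8,2)=56; P(9,2)=72; P(10,2)=90. So valid n = 8, 9.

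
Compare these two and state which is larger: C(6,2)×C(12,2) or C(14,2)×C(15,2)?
C(14,2)×C(15,2)

Solution: C(6,2)×C(12,2)=990, C(14,2)×C(15,2)=9,555.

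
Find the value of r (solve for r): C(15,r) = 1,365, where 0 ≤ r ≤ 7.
C(15,r) is increasing for 0 ≤ r ≤ 7. Stepping up (C(15,r+1) = C(15,r)·(15−r)/(r+1)): C(15,1) = 15, C(15,2) = 105, C(15,3) = 455, C(15,4) = 1,365 ✓. So r = 4.
Final answer: 4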